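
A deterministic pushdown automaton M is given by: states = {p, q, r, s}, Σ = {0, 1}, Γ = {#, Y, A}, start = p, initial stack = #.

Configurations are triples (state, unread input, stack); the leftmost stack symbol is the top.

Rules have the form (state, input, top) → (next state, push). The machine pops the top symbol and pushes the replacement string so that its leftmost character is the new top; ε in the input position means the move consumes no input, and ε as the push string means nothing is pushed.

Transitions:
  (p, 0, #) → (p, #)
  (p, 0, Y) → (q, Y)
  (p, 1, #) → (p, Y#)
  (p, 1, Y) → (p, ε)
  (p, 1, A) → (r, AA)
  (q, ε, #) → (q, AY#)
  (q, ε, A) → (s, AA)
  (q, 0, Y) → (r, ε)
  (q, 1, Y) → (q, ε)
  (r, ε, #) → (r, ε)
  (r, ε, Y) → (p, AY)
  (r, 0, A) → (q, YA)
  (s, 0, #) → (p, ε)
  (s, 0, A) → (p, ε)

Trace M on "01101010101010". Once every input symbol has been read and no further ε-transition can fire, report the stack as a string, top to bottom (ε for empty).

YAAAY#

(p, 01101010101010, #)
  read 0, top #: go to p, push # → (p, 1101010101010, #)
  read 1, top #: go to p, push Y# → (p, 101010101010, Y#)
  read 1, top Y: go to p, push ε → (p, 01010101010, #)
  read 0, top #: go to p, push # → (p, 1010101010, #)
  read 1, top #: go to p, push Y# → (p, 010101010, Y#)
  read 0, top Y: go to q, push Y → (q, 10101010, Y#)
  read 1, top Y: go to q, push ε → (q, 0101010, #)
  ε-move, top #: go to q, push AY# → (q, 0101010, AY#)
  ε-move, top A: go to s, push AA → (s, 0101010, AAY#)
  read 0, top A: go to p, push ε → (p, 101010, AY#)
  read 1, top A: go to r, push AA → (r, 01010, AAY#)
  read 0, top A: go to q, push YA → (q, 1010, YAAY#)
  read 1, top Y: go to q, push ε → (q, 010, AAY#)
  ε-move, top A: go to s, push AA → (s, 010, AAAY#)
  read 0, top A: go to p, push ε → (p, 10, AAY#)
  read 1, top A: go to r, push AA → (r, 0, AAAY#)
  read 0, top A: go to q, push YA → (q, ε, YAAAY#)
All input consumed in state q with stack YAAAY#.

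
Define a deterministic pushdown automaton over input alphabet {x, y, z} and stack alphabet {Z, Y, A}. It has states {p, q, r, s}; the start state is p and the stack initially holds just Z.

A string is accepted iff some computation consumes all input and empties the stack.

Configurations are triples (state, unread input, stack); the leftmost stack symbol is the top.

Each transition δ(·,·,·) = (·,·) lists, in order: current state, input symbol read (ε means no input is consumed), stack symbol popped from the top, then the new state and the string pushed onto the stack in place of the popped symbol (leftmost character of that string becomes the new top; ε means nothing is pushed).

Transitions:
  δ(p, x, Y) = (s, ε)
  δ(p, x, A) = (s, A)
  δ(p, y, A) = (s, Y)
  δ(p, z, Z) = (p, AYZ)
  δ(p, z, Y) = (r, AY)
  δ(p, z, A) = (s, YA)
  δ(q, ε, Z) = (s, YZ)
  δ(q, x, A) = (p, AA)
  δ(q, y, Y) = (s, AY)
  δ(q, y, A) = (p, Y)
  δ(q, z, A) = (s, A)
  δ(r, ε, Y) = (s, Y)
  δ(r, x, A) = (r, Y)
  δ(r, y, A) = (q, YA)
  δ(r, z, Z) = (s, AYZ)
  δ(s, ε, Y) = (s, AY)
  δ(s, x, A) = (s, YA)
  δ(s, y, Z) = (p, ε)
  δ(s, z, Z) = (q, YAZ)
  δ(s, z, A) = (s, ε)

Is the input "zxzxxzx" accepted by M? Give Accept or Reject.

Reject

(p, zxzxxzx, Z)
  read z, top Z: go to p, push AYZ → (p, xzxxzx, AYZ)
  read x, top A: go to s, push A → (s, zxxzx, AYZ)
  read z, top A: go to s, push ε → (s, xxzx, YZ)
  ε-move, top Y: go to s, push AY → (s, xxzx, AYZ)
  read x, top A: go to s, push YA → (s, xzx, YAYZ)
  ε-move, top Y: go to s, push AY → (s, xzx, AYAYZ)
  read x, top A: go to s, push YA → (s, zx, YAYAYZ)
  ε-move, top Y: go to s, push AY → (s, zx, AYAYAYZ)
  read z, top A: go to s, push ε → (s, x, YAYAYZ)
  ε-move, top Y: go to s, push AY → (s, x, AYAYAYZ)
  read x, top A: go to s, push YA → (s, ε, YAYAYAYZ)
  ε-move, top Y: go to s, push AY → (s, ε, AYAYAYAYZ)
All input consumed; stack is AYAYAYAYZ, not empty, and no further ε-move applies.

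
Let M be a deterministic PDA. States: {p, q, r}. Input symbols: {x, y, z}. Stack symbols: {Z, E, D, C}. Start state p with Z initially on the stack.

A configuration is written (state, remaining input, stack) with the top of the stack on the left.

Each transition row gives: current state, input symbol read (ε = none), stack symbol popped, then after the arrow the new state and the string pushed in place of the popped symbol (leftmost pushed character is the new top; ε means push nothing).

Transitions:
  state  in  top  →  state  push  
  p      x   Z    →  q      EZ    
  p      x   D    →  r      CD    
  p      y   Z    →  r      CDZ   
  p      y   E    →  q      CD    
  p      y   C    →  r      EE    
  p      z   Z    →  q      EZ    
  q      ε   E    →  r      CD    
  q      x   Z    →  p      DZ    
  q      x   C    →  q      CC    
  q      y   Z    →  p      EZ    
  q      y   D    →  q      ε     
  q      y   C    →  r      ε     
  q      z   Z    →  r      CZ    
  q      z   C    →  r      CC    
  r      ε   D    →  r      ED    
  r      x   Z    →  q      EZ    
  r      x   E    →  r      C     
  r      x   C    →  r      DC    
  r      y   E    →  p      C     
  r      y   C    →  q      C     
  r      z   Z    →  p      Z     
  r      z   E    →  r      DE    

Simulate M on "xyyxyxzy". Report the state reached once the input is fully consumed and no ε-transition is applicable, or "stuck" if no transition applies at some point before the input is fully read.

q

(p, xyyxyxzy, Z) ⊢ (q, yyxyxzy, EZ) ⊢ (r, yyxyxzy, CDZ) ⊢ (q, yxyxzy, CDZ) ⊢ (r, xyxzy, DZ) ⊢ (r, xyxzy, EDZ) ⊢ (r, yxzy, CDZ) ⊢ (q, xzy, CDZ) ⊢ (q, zy, CCDZ) ⊢ (r, y, CCCDZ) ⊢ (q, ε, CCCDZ)
All input consumed; M is in state q.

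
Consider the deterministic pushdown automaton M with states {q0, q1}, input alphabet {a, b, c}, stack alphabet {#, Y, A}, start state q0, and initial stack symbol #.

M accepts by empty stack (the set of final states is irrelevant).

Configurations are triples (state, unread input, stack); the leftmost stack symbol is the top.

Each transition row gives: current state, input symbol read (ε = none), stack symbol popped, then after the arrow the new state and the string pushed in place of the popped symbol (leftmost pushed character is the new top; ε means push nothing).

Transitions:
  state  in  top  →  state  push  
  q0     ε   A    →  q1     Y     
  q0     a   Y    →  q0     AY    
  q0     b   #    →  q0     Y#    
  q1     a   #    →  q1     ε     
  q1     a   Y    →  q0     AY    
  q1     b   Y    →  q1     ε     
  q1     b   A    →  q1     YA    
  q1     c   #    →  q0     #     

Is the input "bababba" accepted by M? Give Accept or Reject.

(q0, bababba, #) ⊢ (q0, ababba, Y#) ⊢ (q0, babba, AY#) ⊢ (q1, babba, YY#) ⊢ (q1, abba, Y#) ⊢ (q0, bba, AY#) ⊢ (q1, bba, YY#) ⊢ (q1, ba, Y#) ⊢ (q1, a, #) ⊢ (q1, ε, ε)
All input consumed and the stack is empty.

Accept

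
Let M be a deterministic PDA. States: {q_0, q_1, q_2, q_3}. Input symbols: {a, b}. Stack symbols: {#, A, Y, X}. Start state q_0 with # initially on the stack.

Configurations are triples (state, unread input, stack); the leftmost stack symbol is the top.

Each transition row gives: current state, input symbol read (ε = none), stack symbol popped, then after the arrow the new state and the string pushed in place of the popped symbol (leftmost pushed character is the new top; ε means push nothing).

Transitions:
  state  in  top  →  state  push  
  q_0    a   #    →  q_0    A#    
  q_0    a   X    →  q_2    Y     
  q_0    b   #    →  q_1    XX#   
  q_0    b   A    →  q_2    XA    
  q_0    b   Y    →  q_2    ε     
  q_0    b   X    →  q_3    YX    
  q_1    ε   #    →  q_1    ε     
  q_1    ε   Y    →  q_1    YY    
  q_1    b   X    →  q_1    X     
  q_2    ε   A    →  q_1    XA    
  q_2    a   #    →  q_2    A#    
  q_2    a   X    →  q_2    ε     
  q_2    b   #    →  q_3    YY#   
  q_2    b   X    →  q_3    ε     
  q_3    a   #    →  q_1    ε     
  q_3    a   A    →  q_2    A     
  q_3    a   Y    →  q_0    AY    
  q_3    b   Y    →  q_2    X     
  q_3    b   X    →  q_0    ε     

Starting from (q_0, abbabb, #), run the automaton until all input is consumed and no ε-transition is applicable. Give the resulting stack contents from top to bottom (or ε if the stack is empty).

XA#

(q_0, abbabb, #)
  read a, top #: go to q_0, push A# → (q_0, bbabb, A#)
  read b, top A: go to q_2, push XA → (q_2, babb, XA#)
  read b, top X: go to q_3, push ε → (q_3, abb, A#)
  read a, top A: go to q_2, push A → (q_2, bb, A#)
  ε-move, top A: go to q_1, push XA → (q_1, bb, XA#)
  read b, top X: go to q_1, push X → (q_1, b, XA#)
  read b, top X: go to q_1, push X → (q_1, ε, XA#)
All input consumed in state q_1 with stack XA#.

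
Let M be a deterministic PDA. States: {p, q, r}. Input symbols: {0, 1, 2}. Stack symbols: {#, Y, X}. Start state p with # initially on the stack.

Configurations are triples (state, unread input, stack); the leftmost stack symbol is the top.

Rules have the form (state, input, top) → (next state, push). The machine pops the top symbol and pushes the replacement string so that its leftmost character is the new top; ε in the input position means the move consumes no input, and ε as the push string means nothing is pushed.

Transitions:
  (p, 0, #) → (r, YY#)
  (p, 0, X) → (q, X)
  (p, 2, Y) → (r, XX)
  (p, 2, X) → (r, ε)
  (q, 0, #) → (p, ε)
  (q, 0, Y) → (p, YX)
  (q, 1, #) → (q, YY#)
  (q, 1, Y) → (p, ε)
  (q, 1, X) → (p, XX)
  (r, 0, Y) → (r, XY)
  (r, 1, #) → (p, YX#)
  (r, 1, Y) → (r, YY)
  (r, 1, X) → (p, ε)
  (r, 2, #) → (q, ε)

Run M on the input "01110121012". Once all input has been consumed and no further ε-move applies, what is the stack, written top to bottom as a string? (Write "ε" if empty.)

(p, 01110121012, #)
  read 0, top #: go to r, push YY# → (r, 1110121012, YY#)
  read 1, top Y: go to r, push YY → (r, 110121012, YYY#)
  read 1, top Y: go to r, push YY → (r, 10121012, YYYY#)
  read 1, top Y: go to r, push YY → (r, 0121012, YYYYY#)
  read 0, top Y: go to r, push XY → (r, 121012, XYYYYY#)
  read 1, top X: go to p, push ε → (p, 21012, YYYYY#)
  read 2, top Y: go to r, push XX → (r, 1012, XXYYYY#)
  read 1, top X: go to p, push ε → (p, 012, XYYYY#)
  read 0, top X: go to q, push X → (q, 12, XYYYY#)
  read 1, top X: go to p, push XX → (p, 2, XXYYYY#)
  read 2, top X: go to r, push ε → (r, ε, XYYYY#)
All input consumed in state r with stack XYYYY#.

XYYYY#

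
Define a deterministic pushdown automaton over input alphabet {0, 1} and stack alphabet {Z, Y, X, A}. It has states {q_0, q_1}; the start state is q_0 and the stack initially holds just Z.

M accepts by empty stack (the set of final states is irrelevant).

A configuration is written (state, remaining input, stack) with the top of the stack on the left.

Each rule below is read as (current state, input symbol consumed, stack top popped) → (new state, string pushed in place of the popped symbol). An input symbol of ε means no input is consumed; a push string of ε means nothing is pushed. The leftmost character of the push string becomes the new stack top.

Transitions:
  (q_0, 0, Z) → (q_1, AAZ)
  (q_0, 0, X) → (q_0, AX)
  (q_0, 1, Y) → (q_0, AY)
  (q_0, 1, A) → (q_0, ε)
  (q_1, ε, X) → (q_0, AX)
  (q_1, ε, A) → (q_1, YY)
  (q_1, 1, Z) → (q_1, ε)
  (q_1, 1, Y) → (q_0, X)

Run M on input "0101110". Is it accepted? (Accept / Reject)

(q_0, 0101110, Z)
  read 0, top Z: go to q_1, push AAZ → (q_1, 101110, AAZ)
  ε-move, top A: go to q_1, push YY → (q_1, 101110, YYAZ)
  read 1, top Y: go to q_0, push X → (q_0, 01110, XYAZ)
  read 0, top X: go to q_0, push AX → (q_0, 1110, AXYAZ)
  read 1, top A: go to q_0, push ε → (q_0, 110, XYAZ)
No transition applies at (q_0, 110, XYAZ); input not fully consumed.

Reject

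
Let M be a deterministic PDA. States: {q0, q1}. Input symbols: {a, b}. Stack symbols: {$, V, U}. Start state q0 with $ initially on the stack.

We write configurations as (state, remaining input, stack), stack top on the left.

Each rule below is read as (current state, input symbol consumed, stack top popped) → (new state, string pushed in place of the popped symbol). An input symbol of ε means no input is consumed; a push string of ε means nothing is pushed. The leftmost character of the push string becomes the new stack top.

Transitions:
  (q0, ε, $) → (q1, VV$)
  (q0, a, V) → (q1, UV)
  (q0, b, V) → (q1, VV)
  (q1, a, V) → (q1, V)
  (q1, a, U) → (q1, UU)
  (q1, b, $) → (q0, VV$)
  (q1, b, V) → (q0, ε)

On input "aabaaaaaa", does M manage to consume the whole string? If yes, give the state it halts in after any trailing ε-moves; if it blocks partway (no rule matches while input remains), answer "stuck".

q1

(q0, aabaaaaaa, $)
  ε-move, top $: go to q1, push VV$ → (q1, aabaaaaaa, VV$)
  read a, top V: go to q1, push V → (q1, abaaaaaa, VV$)
  read a, top V: go to q1, push V → (q1, baaaaaa, VV$)
  read b, top V: go to q0, push ε → (q0, aaaaaa, V$)
  read a, top V: go to q1, push UV → (q1, aaaaa, UV$)
  read a, top U: go to q1, push UU → (q1, aaaa, UUV$)
  read a, top U: go to q1, push UU → (q1, aaa, UUUV$)
  read a, top U: go to q1, push UU → (q1, aa, UUUUV$)
  read a, top U: go to q1, push UU → (q1, a, UUUUUV$)
  read a, top U: go to q1, push UU → (q1, ε, UUUUUUV$)
All input consumed; M is in state q1.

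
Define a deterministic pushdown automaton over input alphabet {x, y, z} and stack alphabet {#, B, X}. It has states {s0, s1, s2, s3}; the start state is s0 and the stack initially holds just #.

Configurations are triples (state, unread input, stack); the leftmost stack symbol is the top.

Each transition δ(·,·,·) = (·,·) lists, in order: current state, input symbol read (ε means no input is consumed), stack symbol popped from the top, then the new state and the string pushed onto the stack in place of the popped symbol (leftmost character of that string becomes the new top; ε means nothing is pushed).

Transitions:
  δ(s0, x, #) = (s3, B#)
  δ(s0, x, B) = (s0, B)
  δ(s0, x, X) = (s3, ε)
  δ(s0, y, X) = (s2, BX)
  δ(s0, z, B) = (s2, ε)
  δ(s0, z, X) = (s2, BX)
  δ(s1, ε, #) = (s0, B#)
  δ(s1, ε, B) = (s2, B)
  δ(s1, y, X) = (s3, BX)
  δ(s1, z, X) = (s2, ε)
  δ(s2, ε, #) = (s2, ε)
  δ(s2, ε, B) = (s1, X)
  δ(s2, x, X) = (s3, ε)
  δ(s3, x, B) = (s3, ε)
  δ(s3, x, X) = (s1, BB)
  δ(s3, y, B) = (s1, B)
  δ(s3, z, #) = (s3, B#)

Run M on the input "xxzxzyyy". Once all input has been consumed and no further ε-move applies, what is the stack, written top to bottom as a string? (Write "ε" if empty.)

(s0, xxzxzyyy, #)
  read x, top #: go to s3, push B# → (s3, xzxzyyy, B#)
  read x, top B: go to s3, push ε → (s3, zxzyyy, #)
  read z, top #: go to s3, push B# → (s3, xzyyy, B#)
  read x, top B: go to s3, push ε → (s3, zyyy, #)
  read z, top #: go to s3, push B# → (s3, yyy, B#)
  read y, top B: go to s1, push B → (s1, yy, B#)
  ε-move, top B: go to s2, push B → (s2, yy, B#)
  ε-move, top B: go to s1, push X → (s1, yy, X#)
  read y, top X: go to s3, push BX → (s3, y, BX#)
  read y, top B: go to s1, push B → (s1, ε, BX#)
  ε-move, top B: go to s2, push B → (s2, ε, BX#)
  ε-move, top B: go to s1, push X → (s1, ε, XX#)
All input consumed in state s1 with stack XX#.

XX#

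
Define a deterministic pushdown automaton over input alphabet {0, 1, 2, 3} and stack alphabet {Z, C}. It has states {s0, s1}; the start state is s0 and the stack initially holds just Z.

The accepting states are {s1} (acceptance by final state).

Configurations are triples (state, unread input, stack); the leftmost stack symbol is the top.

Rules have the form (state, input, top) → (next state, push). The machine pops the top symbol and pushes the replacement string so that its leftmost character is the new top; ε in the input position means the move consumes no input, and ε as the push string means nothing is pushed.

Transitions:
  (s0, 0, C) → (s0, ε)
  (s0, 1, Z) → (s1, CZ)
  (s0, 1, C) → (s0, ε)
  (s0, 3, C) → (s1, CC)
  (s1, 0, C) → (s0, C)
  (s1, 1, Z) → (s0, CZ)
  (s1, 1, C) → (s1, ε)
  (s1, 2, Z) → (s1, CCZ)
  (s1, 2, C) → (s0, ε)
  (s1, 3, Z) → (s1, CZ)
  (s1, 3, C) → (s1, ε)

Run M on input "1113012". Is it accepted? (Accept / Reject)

Reject

(s0, 1113012, Z)
  read 1, top Z: go to s1, push CZ → (s1, 113012, CZ)
  read 1, top C: go to s1, push ε → (s1, 13012, Z)
  read 1, top Z: go to s0, push CZ → (s0, 3012, CZ)
  read 3, top C: go to s1, push CC → (s1, 012, CCZ)
  read 0, top C: go to s0, push C → (s0, 12, CCZ)
  read 1, top C: go to s0, push ε → (s0, 2, CZ)
No transition applies at (s0, 2, CZ); input not fully consumed.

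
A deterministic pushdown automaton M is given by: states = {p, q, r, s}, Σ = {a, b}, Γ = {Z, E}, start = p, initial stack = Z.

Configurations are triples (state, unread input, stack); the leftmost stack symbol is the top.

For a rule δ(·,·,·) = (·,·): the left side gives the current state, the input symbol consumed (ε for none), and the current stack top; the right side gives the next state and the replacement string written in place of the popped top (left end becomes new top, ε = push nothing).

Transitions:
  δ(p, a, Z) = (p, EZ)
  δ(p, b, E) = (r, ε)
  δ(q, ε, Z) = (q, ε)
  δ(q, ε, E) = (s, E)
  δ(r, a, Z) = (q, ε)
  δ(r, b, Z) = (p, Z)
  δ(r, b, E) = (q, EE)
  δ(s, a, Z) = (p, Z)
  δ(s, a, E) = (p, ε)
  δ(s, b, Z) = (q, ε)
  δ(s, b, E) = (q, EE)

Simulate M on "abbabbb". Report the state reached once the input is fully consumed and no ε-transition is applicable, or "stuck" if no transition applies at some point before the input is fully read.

(p, abbabbb, Z) ⊢ (p, bbabbb, EZ) ⊢ (r, babbb, Z) ⊢ (p, abbb, Z) ⊢ (p, bbb, EZ) ⊢ (r, bb, Z) ⊢ (p, b, Z)
No transition for (p, b, top Z); M blocks with input b remaining.

stuck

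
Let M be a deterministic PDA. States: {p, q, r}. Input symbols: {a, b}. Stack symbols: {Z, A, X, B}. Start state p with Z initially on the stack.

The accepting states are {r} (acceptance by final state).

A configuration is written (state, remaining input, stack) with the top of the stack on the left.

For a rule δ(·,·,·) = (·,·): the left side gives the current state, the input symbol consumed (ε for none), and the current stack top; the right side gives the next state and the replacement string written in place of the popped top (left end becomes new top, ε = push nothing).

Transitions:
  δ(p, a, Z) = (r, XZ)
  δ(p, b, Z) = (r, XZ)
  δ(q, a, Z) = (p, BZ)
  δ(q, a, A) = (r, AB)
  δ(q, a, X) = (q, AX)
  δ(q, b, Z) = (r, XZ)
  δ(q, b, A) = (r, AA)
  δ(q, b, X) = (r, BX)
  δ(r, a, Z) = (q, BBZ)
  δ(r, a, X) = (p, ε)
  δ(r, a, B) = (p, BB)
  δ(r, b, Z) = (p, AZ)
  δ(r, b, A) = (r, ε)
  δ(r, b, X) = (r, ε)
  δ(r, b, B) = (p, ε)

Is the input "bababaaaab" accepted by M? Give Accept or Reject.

Accept

(p, bababaaaab, Z)
  read b, top Z: go to r, push XZ → (r, ababaaaab, XZ)
  read a, top X: go to p, push ε → (p, babaaaab, Z)
  read b, top Z: go to r, push XZ → (r, abaaaab, XZ)
  read a, top X: go to p, push ε → (p, baaaab, Z)
  read b, top Z: go to r, push XZ → (r, aaaab, XZ)
  read a, top X: go to p, push ε → (p, aaab, Z)
  read a, top Z: go to r, push XZ → (r, aab, XZ)
  read a, top X: go to p, push ε → (p, ab, Z)
  read a, top Z: go to r, push XZ → (r, b, XZ)
  read b, top X: go to r, push ε → (r, ε, Z)
All input consumed; state r ∈ F.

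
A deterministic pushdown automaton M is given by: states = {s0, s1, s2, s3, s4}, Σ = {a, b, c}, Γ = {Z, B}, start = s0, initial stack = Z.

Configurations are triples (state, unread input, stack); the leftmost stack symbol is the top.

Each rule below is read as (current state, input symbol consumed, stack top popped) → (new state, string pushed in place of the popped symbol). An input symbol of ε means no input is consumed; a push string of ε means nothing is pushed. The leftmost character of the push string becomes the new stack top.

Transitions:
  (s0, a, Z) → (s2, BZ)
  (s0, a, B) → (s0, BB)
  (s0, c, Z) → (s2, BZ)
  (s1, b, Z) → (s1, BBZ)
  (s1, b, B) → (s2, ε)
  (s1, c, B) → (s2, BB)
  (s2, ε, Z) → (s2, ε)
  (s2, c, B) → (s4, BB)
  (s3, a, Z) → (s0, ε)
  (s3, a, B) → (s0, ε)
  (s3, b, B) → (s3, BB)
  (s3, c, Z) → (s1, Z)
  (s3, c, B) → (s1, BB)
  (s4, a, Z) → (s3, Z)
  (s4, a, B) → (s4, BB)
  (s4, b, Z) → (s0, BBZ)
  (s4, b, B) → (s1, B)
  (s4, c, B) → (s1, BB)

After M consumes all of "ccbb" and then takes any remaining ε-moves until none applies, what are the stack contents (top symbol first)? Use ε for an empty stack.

(s0, ccbb, Z)
  read c, top Z: go to s2, push BZ → (s2, cbb, BZ)
  read c, top B: go to s4, push BB → (s4, bb, BBZ)
  read b, top B: go to s1, push B → (s1, b, BBZ)
  read b, top B: go to s2, push ε → (s2, ε, BZ)
All input consumed in state s2 with stack BZ.

BZ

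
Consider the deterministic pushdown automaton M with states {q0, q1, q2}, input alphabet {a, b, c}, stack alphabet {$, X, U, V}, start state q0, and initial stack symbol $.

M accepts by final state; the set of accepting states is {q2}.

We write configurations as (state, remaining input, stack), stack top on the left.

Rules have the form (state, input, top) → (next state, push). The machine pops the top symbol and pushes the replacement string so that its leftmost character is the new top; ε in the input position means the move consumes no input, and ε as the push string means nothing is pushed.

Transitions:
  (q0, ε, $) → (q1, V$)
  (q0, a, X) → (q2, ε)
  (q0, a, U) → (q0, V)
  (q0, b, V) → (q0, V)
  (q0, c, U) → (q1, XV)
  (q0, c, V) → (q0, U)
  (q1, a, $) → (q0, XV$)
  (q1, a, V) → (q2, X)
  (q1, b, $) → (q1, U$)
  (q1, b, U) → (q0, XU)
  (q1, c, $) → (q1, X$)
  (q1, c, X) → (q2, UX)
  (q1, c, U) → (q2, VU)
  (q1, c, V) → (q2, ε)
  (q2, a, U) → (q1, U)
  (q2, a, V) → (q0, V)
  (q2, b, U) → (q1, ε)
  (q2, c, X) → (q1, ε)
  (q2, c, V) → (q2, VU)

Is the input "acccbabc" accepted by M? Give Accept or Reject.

Reject

(q0, acccbabc, $)
  ε-move, top $: go to q1, push V$ → (q1, acccbabc, V$)
  read a, top V: go to q2, push X → (q2, cccbabc, X$)
  read c, top X: go to q1, push ε → (q1, ccbabc, $)
  read c, top $: go to q1, push X$ → (q1, cbabc, X$)
  read c, top X: go to q2, push UX → (q2, babc, UX$)
  read b, top U: go to q1, push ε → (q1, abc, X$)
No transition applies at (q1, abc, X$); input not fully consumed.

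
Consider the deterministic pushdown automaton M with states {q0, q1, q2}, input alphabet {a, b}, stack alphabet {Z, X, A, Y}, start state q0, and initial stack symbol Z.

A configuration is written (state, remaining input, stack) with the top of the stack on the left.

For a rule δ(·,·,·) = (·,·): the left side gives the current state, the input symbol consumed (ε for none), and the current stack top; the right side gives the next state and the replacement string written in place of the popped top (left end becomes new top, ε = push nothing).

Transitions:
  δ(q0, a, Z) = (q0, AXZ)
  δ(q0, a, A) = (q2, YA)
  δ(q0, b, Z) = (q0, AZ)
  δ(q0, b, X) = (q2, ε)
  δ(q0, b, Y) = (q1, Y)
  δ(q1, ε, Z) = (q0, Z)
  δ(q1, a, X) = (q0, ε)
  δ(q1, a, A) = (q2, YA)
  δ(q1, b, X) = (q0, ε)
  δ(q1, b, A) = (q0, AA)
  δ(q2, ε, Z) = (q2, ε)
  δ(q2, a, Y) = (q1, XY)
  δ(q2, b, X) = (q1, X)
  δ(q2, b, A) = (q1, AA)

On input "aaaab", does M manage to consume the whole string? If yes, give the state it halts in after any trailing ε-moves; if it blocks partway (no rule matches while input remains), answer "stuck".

q1

(q0, aaaab, Z)
  read a, top Z: go to q0, push AXZ → (q0, aaab, AXZ)
  read a, top A: go to q2, push YA → (q2, aab, YAXZ)
  read a, top Y: go to q1, push XY → (q1, ab, XYAXZ)
  read a, top X: go to q0, push ε → (q0, b, YAXZ)
  read b, top Y: go to q1, push Y → (q1, ε, YAXZ)
All input consumed; M is in state q1.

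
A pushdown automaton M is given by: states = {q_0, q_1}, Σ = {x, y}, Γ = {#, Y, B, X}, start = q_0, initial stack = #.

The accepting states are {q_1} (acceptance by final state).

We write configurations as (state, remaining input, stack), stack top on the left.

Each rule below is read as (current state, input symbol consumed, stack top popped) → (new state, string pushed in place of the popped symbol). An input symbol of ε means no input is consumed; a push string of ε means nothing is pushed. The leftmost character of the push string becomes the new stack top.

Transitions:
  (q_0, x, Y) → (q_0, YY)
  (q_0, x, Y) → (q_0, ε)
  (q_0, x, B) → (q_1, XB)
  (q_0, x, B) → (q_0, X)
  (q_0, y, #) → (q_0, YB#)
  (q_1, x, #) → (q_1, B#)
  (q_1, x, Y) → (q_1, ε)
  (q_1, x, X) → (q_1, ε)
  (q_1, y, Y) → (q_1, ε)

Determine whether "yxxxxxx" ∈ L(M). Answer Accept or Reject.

One accepting computation: (q_0, yxxxxxx, #) ⊢ (q_0, xxxxxx, YB#) ⊢ (q_0, xxxxx, YYB#) ⊢ (q_0, xxxx, YYYB#) ⊢ (q_0, xxx, YYB#) ⊢ (q_0, xx, YB#) ⊢ (q_0, x, B#) ⊢ (q_1, ε, XB#)
All input consumed and state q_1 ∈ F.

Accept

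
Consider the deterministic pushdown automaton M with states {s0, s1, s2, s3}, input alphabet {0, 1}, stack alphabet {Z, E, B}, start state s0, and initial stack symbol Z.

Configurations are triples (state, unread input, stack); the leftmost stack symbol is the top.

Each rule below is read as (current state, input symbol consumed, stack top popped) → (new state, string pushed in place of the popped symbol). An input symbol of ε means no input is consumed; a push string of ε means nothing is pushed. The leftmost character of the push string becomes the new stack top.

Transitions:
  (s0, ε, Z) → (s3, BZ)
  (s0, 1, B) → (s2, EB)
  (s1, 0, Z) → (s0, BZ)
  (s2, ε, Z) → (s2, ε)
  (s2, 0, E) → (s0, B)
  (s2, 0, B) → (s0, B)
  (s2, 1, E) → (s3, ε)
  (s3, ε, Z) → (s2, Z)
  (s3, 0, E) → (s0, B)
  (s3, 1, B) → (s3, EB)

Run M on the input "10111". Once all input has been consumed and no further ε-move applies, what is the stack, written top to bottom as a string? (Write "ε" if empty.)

(s0, 10111, Z) ⊢ (s3, 10111, BZ) ⊢ (s3, 0111, EBZ) ⊢ (s0, 111, BBZ) ⊢ (s2, 11, EBBZ) ⊢ (s3, 1, BBZ) ⊢ (s3, ε, EBBZ)
All input consumed in state s3 with stack EBBZ.

EBBZ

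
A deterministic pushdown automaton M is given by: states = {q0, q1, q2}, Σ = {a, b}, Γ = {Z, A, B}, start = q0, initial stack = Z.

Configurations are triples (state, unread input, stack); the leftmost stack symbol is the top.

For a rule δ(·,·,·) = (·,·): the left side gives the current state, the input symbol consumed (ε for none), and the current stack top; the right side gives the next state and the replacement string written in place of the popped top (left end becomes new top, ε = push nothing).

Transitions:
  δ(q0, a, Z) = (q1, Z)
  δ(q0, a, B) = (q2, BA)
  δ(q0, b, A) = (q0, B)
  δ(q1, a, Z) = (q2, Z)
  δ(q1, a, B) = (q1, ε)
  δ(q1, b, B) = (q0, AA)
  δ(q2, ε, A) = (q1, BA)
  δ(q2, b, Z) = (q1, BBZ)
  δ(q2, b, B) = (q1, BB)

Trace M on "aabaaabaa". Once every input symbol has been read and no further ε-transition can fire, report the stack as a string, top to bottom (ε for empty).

(q0, aabaaabaa, Z)
  read a, top Z: go to q1, push Z → (q1, abaaabaa, Z)
  read a, top Z: go to q2, push Z → (q2, baaabaa, Z)
  read b, top Z: go to q1, push BBZ → (q1, aaabaa, BBZ)
  read a, top B: go to q1, push ε → (q1, aabaa, BZ)
  read a, top B: go to q1, push ε → (q1, abaa, Z)
  read a, top Z: go to q2, push Z → (q2, baa, Z)
  read b, top Z: go to q1, push BBZ → (q1, aa, BBZ)
  read a, top B: go to q1, push ε → (q1, a, BZ)
  read a, top B: go to q1, push ε → (q1, ε, Z)
All input consumed in state q1 with stack Z.

Z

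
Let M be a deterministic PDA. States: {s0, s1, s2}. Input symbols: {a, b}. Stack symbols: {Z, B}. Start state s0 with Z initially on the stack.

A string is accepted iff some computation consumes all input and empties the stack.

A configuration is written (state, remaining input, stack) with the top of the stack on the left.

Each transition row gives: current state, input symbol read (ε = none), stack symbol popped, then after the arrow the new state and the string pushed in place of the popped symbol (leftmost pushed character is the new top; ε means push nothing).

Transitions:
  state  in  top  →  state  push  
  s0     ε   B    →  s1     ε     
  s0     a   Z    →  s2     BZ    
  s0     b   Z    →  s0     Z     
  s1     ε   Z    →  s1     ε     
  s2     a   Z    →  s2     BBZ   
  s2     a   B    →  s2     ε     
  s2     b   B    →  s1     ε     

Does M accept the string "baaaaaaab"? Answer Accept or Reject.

(s0, baaaaaaab, Z)
  read b, top Z: go to s0, push Z → (s0, aaaaaaab, Z)
  read a, top Z: go to s2, push BZ → (s2, aaaaaab, BZ)
  read a, top B: go to s2, push ε → (s2, aaaaab, Z)
  read a, top Z: go to s2, push BBZ → (s2, aaaab, BBZ)
  read a, top B: go to s2, push ε → (s2, aaab, BZ)
  read a, top B: go to s2, push ε → (s2, aab, Z)
  read a, top Z: go to s2, push BBZ → (s2, ab, BBZ)
  read a, top B: go to s2, push ε → (s2, b, BZ)
  read b, top B: go to s1, push ε → (s1, ε, Z)
  ε-move, top Z: go to s1, push ε → (s1, ε, ε)
All input consumed and the stack is empty.

Accept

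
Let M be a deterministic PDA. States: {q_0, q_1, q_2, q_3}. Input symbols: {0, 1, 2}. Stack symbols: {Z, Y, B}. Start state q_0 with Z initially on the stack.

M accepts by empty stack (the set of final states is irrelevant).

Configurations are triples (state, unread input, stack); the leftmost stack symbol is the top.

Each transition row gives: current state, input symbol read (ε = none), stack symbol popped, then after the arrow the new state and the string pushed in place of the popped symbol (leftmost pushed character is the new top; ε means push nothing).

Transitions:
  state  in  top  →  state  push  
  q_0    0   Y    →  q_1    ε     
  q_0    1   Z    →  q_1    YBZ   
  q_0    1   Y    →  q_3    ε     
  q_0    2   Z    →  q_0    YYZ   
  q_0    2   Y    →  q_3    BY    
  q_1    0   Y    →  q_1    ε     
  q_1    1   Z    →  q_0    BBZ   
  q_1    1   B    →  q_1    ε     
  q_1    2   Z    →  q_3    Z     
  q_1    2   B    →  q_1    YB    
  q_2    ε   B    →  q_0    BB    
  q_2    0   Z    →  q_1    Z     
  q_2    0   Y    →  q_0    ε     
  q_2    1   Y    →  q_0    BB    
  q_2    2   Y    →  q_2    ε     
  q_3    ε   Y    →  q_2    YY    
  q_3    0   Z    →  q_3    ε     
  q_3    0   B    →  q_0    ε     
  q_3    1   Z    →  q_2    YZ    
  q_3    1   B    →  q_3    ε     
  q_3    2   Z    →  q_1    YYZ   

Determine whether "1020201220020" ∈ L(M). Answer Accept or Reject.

Accept

(q_0, 1020201220020, Z)
  read 1, top Z: go to q_1, push YBZ → (q_1, 020201220020, YBZ)
  read 0, top Y: go to q_1, push ε → (q_1, 20201220020, BZ)
  read 2, top B: go to q_1, push YB → (q_1, 0201220020, YBZ)
  read 0, top Y: go to q_1, push ε → (q_1, 201220020, BZ)
  read 2, top B: go to q_1, push YB → (q_1, 01220020, YBZ)
  read 0, top Y: go to q_1, push ε → (q_1, 1220020, BZ)
  read 1, top B: go to q_1, push ε → (q_1, 220020, Z)
  read 2, top Z: go to q_3, push Z → (q_3, 20020, Z)
  read 2, top Z: go to q_1, push YYZ → (q_1, 0020, YYZ)
  read 0, top Y: go to q_1, push ε → (q_1, 020, YZ)
  read 0, top Y: go to q_1, push ε → (q_1, 20, Z)
  read 2, top Z: go to q_3, push Z → (q_3, 0, Z)
  read 0, top Z: go to q_3, push ε → (q_3, ε, ε)
All input consumed and the stack is empty.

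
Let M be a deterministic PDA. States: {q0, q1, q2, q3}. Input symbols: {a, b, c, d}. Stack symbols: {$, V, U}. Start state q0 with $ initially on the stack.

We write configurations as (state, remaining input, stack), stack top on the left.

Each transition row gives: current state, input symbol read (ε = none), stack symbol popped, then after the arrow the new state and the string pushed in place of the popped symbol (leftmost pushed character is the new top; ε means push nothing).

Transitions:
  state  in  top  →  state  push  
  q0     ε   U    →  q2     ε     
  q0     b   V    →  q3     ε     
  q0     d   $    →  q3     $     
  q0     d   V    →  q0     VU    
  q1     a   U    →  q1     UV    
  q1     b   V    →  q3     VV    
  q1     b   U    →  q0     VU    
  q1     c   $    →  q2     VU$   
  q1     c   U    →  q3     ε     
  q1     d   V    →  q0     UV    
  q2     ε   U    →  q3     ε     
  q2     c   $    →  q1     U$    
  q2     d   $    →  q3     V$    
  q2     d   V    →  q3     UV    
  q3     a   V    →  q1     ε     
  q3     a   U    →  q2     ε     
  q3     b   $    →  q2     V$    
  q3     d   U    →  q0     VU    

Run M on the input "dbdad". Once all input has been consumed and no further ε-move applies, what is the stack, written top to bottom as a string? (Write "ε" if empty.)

(q0, dbdad, $) ⊢ (q3, bdad, $) ⊢ (q2, dad, V$) ⊢ (q3, ad, UV$) ⊢ (q2, d, V$) ⊢ (q3, ε, UV$)
All input consumed in state q3 with stack UV$.

UV$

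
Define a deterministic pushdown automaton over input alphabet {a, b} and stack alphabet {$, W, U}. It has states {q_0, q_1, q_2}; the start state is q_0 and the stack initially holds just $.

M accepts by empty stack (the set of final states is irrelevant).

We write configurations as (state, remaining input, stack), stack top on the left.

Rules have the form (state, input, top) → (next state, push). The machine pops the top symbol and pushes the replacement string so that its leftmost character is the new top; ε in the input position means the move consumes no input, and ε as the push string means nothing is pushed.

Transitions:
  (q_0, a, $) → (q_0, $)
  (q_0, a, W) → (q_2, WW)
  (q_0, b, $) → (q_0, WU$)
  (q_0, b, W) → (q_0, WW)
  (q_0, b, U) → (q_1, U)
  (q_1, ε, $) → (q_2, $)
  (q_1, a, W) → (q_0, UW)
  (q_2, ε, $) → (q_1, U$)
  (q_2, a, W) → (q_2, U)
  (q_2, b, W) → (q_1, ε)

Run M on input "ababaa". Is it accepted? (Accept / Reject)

(q_0, ababaa, $) ⊢ (q_0, babaa, $) ⊢ (q_0, abaa, WU$) ⊢ (q_2, baa, WWU$) ⊢ (q_1, aa, WU$) ⊢ (q_0, a, UWU$)
No transition applies at (q_0, a, UWU$); input not fully consumed.

Reject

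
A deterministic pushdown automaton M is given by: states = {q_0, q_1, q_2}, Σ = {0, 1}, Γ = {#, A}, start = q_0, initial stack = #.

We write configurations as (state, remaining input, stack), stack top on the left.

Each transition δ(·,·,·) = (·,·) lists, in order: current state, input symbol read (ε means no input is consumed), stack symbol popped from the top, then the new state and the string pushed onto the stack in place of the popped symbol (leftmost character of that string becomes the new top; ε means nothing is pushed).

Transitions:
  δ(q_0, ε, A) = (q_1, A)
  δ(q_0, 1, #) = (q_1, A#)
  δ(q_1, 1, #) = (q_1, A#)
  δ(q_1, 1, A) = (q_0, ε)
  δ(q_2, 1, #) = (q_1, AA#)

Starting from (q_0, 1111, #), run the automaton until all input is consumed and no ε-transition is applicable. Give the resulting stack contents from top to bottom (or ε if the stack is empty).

#

(q_0, 1111, #)
  read 1, top #: go to q_1, push A# → (q_1, 111, A#)
  read 1, top A: go to q_0, push ε → (q_0, 11, #)
  read 1, top #: go to q_1, push A# → (q_1, 1, A#)
  read 1, top A: go to q_0, push ε → (q_0, ε, #)
All input consumed in state q_0 with stack #.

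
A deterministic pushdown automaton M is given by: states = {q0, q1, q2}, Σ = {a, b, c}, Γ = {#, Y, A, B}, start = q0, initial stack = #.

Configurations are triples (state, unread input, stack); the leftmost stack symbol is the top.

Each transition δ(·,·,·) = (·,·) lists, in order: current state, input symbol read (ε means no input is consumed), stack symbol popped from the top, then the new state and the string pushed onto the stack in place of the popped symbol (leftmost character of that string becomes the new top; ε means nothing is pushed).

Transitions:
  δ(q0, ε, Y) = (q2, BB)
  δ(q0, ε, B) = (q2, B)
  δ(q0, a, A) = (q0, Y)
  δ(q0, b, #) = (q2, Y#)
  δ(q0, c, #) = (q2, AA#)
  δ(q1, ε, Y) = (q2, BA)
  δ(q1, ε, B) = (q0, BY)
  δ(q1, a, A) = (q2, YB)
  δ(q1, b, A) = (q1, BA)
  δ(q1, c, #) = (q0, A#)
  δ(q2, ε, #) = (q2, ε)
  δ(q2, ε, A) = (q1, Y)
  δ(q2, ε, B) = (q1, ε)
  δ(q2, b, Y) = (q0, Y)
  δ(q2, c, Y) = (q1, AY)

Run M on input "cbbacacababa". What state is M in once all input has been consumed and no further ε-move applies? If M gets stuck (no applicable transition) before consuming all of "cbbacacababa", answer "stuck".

q2

(q0, cbbacacababa, #)
  read c, top #: go to q2, push AA# → (q2, bbacacababa, AA#)
  ε-move, top A: go to q1, push Y → (q1, bbacacababa, YA#)
  ε-move, top Y: go to q2, push BA → (q2, bbacacababa, BAA#)
  ε-move, top B: go to q1, push ε → (q1, bbacacababa, AA#)
  read b, top A: go to q1, push BA → (q1, bacacababa, BAA#)
  ε-move, top B: go to q0, push BY → (q0, bacacababa, BYAA#)
  ε-move, top B: go to q2, push B → (q2, bacacababa, BYAA#)
  ε-move, top B: go to q1, push ε → (q1, bacacababa, YAA#)
  ε-move, top Y: go to q2, push BA → (q2, bacacababa, BAAA#)
  ε-move, top B: go to q1, push ε → (q1, bacacababa, AAA#)
  read b, top A: go to q1, push BA → (q1, acacababa, BAAA#)
  ε-move, top B: go to q0, push BY → (q0, acacababa, BYAAA#)
  ε-move, top B: go to q2, push B → (q2, acacababa, BYAAA#)
  ε-move, top B: go to q1, push ε → (q1, acacababa, YAAA#)
  ε-move, top Y: go to q2, push BA → (q2, acacababa, BAAAA#)
  ε-move, top B: go to q1, push ε → (q1, acacababa, AAAA#)
  read a, top A: go to q2, push YB → (q2, cacababa, YBAAA#)
  read c, top Y: go to q1, push AY → (q1, acababa, AYBAAA#)
  read a, top A: go to q2, push YB → (q2, cababa, YBYBAAA#)
  read c, top Y: go to q1, push AY → (q1, ababa, AYBYBAAA#)
  read a, top A: go to q2, push YB → (q2, baba, YBYBYBAAA#)
  read b, top Y: go to q0, push Y → (q0, aba, YBYBYBAAA#)
  ε-move, top Y: go to q2, push BB → (q2, aba, BBBYBYBAAA#)
  ε-move, top B: go to q1, push ε → (q1, aba, BBYBYBAAA#)
  ε-move, top B: go to q0, push BY → (q0, aba, BYBYBYBAAA#)
  ε-move, top B: go to q2, push B → (q2, aba, BYBYBYBAAA#)
  ε-move, top B: go to q1, push ε → (q1, aba, YBYBYBAAA#)
  ε-move, top Y: go to q2, push BA → (q2, aba, BABYBYBAAA#)
  ε-move, top B: go to q1, push ε → (q1, aba, ABYBYBAAA#)
  read a, top A: go to q2, push YB → (q2, ba, YBBYBYBAAA#)
  read b, top Y: go to q0, push Y → (q0, a, YBBYBYBAAA#)
  ε-move, top Y: go to q2, push BB → (q2, a, BBBBYBYBAAA#)
  ε-move, top B: go to q1, push ε → (q1, a, BBBYBYBAAA#)
  ε-move, top B: go to q0, push BY → (q0, a, BYBBYBYBAAA#)
  ε-move, top B: go to q2, push B → (q2, a, BYBBYBYBAAA#)
  ε-move, top B: go to q1, push ε → (q1, a, YBBYBYBAAA#)
  ε-move, top Y: go to q2, push BA → (q2, a, BABBYBYBAAA#)
  ε-move, top B: go to q1, push ε → (q1, a, ABBYBYBAAA#)
  read a, top A: go to q2, push YB → (q2, ε, YBBBYBYBAAA#)
All input consumed; M is in state q2.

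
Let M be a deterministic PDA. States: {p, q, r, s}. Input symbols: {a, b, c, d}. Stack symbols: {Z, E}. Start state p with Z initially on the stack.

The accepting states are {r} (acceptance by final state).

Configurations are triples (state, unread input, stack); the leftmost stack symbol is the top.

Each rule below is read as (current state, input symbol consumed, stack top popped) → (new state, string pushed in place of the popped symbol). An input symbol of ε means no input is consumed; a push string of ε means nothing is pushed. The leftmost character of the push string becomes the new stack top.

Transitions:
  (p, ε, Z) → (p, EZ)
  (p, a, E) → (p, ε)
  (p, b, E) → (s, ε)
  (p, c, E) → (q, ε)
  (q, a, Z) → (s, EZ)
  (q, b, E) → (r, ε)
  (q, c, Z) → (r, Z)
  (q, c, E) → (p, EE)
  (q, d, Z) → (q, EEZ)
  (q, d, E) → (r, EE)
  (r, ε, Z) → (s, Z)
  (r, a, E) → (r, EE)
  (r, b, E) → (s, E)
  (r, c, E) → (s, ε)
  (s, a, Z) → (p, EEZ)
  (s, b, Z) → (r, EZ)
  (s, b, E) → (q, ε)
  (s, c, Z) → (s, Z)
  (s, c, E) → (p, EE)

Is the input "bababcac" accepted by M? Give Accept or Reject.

(p, bababcac, Z)
  ε-move, top Z: go to p, push EZ → (p, bababcac, EZ)
  read b, top E: go to s, push ε → (s, ababcac, Z)
  read a, top Z: go to p, push EEZ → (p, babcac, EEZ)
  read b, top E: go to s, push ε → (s, abcac, EZ)
No transition applies at (s, abcac, EZ); input not fully consumed.

Reject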